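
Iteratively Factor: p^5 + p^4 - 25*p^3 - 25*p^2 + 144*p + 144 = (p + 3)*(p^4 - 2*p^3 - 19*p^2 + 32*p + 48) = (p + 3)*(p + 4)*(p^3 - 6*p^2 + 5*p + 12) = (p - 4)*(p + 3)*(p + 4)*(p^2 - 2*p - 3) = (p - 4)*(p - 3)*(p + 3)*(p + 4)*(p + 1)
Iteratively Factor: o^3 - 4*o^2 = (o - 4)*(o^2) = o*(o - 4)*(o)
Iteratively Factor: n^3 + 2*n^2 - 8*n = (n + 4)*(n^2 - 2*n) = (n - 2)*(n + 4)*(n)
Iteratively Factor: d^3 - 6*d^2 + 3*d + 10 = (d - 5)*(d^2 - d - 2) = (d - 5)*(d + 1)*(d - 2)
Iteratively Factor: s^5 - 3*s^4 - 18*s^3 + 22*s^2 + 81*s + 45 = (s + 1)*(s^4 - 4*s^3 - 14*s^2 + 36*s + 45) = (s - 3)*(s + 1)*(s^3 - s^2 - 17*s - 15) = (s - 3)*(s + 1)*(s + 3)*(s^2 - 4*s - 5) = (s - 3)*(s + 1)^2*(s + 3)*(s - 5)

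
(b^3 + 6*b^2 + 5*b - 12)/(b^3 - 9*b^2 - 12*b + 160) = (b^2 + 2*b - 3)/(b^2 - 13*b + 40)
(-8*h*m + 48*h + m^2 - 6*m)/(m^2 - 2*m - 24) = (-8*h + m)/(m + 4)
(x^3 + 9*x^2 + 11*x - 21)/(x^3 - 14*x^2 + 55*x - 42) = (x^2 + 10*x + 21)/(x^2 - 13*x + 42)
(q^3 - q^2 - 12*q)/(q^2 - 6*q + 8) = q*(q + 3)/(q - 2)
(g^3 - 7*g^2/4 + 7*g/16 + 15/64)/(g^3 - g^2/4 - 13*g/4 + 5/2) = (g^2 - g/2 - 3/16)/(g^2 + g - 2)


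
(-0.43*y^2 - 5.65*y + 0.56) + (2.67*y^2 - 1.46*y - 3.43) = 2.24*y^2 - 7.11*y - 2.87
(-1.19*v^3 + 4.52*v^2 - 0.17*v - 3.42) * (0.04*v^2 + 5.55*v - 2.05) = -0.0476*v^5 - 6.4237*v^4 + 27.5187*v^3 - 10.3463*v^2 - 18.6325*v + 7.011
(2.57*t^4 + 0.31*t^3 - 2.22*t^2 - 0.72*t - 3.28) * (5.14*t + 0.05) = 13.2098*t^5 + 1.7219*t^4 - 11.3953*t^3 - 3.8118*t^2 - 16.8952*t - 0.164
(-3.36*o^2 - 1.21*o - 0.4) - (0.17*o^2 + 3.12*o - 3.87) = -3.53*o^2 - 4.33*o + 3.47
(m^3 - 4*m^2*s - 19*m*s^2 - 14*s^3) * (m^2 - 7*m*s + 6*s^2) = m^5 - 11*m^4*s + 15*m^3*s^2 + 95*m^2*s^3 - 16*m*s^4 - 84*s^5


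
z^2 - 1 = (z - 1)*(z + 1)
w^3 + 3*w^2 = w^2*(w + 3)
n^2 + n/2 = n*(n + 1/2)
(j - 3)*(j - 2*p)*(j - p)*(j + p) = j^4 - 2*j^3*p - 3*j^3 - j^2*p^2 + 6*j^2*p + 2*j*p^3 + 3*j*p^2 - 6*p^3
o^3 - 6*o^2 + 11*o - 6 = (o - 3)*(o - 2)*(o - 1)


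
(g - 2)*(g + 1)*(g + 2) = g^3 + g^2 - 4*g - 4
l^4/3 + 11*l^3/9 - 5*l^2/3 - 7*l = l*(l/3 + 1)*(l - 7/3)*(l + 3)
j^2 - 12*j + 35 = (j - 7)*(j - 5)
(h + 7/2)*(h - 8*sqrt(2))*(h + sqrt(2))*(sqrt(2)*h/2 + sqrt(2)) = sqrt(2)*h^4/2 - 7*h^3 + 11*sqrt(2)*h^3/4 - 77*h^2/2 - 9*sqrt(2)*h^2/2 - 44*sqrt(2)*h - 49*h - 56*sqrt(2)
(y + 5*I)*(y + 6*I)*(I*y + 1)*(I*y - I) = -y^4 + y^3 - 10*I*y^3 + 19*y^2 + 10*I*y^2 - 19*y - 30*I*y + 30*I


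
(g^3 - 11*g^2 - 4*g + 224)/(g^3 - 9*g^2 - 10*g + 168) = (g - 8)/(g - 6)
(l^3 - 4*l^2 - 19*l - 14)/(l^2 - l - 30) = (-l^3 + 4*l^2 + 19*l + 14)/(-l^2 + l + 30)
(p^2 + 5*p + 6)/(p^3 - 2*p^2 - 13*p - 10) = (p + 3)/(p^2 - 4*p - 5)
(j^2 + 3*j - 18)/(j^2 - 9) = (j + 6)/(j + 3)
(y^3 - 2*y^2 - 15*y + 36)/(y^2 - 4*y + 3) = (y^2 + y - 12)/(y - 1)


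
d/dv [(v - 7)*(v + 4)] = 2*v - 3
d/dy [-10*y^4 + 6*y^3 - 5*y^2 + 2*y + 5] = -40*y^3 + 18*y^2 - 10*y + 2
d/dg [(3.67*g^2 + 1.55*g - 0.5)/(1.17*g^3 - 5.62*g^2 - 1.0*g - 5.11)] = (-4.2939*g^4 - 3.627*g^3 + 6.796*g^2 - 43.1274*g - 8.4205)/(1.3689*g^6 - 13.1508*g^5 + 29.2444*g^4 - 0.7174*g^3 + 58.4364*g^2 + 10.22*g + 26.1121)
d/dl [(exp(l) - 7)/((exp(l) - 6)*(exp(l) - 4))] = (-exp(2*l) + 14*exp(l) - 46)*exp(l)/(exp(4*l) - 20*exp(3*l) + 148*exp(2*l) - 480*exp(l) + 576)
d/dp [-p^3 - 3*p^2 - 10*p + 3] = -3*p^2 - 6*p - 10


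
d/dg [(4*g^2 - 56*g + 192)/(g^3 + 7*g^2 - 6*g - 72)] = 4*(-g^4 + 28*g^3 - 52*g^2 - 816*g + 1296)/(g^6 + 14*g^5 + 37*g^4 - 228*g^3 - 972*g^2 + 864*g + 5184)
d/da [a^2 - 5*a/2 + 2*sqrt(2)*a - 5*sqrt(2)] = 2*a - 5/2 + 2*sqrt(2)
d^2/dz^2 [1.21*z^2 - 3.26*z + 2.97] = 2.42000000000000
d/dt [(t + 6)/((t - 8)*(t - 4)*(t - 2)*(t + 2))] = (-3*t^4 + 188*t^2 - 336*t - 416)/(t^8 - 24*t^7 + 200*t^6 - 576*t^5 - 624*t^4 + 5760*t^3 - 4864*t^2 - 12288*t + 16384)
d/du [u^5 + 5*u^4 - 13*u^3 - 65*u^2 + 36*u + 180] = 5*u^4 + 20*u^3 - 39*u^2 - 130*u + 36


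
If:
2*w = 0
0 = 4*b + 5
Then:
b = -5/4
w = 0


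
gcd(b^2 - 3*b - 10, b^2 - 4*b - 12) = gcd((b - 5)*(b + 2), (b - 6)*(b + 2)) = b + 2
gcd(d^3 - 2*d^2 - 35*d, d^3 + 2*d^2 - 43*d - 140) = d^2 - 2*d - 35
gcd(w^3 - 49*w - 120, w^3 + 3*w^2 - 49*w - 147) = w + 3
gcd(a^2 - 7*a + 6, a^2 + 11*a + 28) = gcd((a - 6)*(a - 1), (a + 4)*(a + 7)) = 1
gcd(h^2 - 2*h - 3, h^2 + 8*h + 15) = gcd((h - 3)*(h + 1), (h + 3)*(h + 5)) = 1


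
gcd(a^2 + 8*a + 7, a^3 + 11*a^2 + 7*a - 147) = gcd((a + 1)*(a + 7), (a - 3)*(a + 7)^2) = a + 7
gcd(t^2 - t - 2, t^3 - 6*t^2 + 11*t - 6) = t - 2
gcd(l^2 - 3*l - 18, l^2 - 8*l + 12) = l - 6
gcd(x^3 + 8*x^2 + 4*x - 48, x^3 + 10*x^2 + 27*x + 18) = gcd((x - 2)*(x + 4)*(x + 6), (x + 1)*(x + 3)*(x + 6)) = x + 6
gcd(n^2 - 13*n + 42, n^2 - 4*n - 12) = n - 6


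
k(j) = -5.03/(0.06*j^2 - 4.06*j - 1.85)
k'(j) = -5.03*(4.06 - 0.12*j)/(0.06*j^2 - 4.06*j - 1.85)^2 = (0.6036*j - 20.4218)/(-0.06*j^2 + 4.06*j + 1.85)^2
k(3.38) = 0.34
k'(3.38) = -0.08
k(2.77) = 0.40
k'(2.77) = -0.12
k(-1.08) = -1.93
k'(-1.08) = -3.11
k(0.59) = 1.19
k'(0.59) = -1.12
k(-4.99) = -0.25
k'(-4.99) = -0.06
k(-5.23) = -0.24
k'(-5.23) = -0.05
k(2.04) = 0.51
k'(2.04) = -0.20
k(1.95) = 0.53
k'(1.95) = -0.21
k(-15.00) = -0.07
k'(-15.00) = -0.01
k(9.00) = 0.15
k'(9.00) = -0.01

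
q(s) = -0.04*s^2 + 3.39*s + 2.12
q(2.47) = 10.25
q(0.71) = 4.51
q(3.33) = 12.97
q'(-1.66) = 3.52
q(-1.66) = -3.62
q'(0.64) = 3.34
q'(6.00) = 2.91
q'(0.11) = 3.38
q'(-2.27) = 3.57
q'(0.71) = 3.33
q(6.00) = 21.02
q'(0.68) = 3.34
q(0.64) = 4.27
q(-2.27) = -5.78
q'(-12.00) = 4.35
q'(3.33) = 3.12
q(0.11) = 2.49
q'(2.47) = 3.19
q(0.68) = 4.41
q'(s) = 3.39 - 0.08*s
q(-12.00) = -44.32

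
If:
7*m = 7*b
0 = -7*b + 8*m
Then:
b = 0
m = 0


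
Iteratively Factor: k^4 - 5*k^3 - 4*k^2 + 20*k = (k - 5)*(k^3 - 4*k) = (k - 5)*(k - 2)*(k^2 + 2*k) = k*(k - 5)*(k - 2)*(k + 2)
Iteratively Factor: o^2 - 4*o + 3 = (o - 3)*(o - 1)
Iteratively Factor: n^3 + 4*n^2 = (n + 4)*(n^2) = n*(n + 4)*(n)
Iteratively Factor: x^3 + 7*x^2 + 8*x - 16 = (x - 1)*(x^2 + 8*x + 16) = (x - 1)*(x + 4)*(x + 4)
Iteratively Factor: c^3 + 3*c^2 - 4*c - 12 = (c + 2)*(c^2 + c - 6) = (c - 2)*(c + 2)*(c + 3)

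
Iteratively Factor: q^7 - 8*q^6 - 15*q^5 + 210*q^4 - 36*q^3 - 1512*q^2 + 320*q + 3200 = (q - 2)*(q^6 - 6*q^5 - 27*q^4 + 156*q^3 + 276*q^2 - 960*q - 1600) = (q - 5)*(q - 2)*(q^5 - q^4 - 32*q^3 - 4*q^2 + 256*q + 320) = (q - 5)*(q - 2)*(q + 2)*(q^4 - 3*q^3 - 26*q^2 + 48*q + 160) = (q - 5)*(q - 2)*(q + 2)*(q + 4)*(q^3 - 7*q^2 + 2*q + 40) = (q - 5)*(q - 2)*(q + 2)^2*(q + 4)*(q^2 - 9*q + 20) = (q - 5)^2*(q - 2)*(q + 2)^2*(q + 4)*(q - 4)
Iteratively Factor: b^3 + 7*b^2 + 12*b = (b + 3)*(b^2 + 4*b) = (b + 3)*(b + 4)*(b)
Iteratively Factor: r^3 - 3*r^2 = (r)*(r^2 - 3*r) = r*(r - 3)*(r)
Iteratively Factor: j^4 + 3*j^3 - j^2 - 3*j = (j - 1)*(j^3 + 4*j^2 + 3*j) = (j - 1)*(j + 3)*(j^2 + j) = (j - 1)*(j + 1)*(j + 3)*(j)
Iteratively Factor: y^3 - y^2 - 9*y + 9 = (y + 3)*(y^2 - 4*y + 3) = (y - 3)*(y + 3)*(y - 1)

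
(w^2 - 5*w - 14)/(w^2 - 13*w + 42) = (w + 2)/(w - 6)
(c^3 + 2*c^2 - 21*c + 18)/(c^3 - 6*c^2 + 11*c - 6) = (c + 6)/(c - 2)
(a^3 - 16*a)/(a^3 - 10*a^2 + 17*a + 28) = a*(a + 4)/(a^2 - 6*a - 7)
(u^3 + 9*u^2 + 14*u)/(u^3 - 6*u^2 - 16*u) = (u + 7)/(u - 8)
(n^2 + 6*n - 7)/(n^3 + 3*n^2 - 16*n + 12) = (n + 7)/(n^2 + 4*n - 12)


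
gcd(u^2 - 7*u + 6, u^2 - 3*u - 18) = u - 6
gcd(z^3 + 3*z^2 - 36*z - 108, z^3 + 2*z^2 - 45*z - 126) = z^2 + 9*z + 18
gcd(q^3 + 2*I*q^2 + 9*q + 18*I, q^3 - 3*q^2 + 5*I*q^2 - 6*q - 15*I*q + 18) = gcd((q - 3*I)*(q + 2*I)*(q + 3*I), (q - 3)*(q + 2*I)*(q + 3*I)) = q^2 + 5*I*q - 6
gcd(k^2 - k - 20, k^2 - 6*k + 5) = k - 5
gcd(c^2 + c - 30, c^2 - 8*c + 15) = c - 5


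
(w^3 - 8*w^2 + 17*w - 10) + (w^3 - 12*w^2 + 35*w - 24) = 2*w^3 - 20*w^2 + 52*w - 34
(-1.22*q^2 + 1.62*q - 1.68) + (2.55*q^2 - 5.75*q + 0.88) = 1.33*q^2 - 4.13*q - 0.8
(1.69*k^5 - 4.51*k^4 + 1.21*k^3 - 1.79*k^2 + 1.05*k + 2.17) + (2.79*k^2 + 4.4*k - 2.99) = 1.69*k^5 - 4.51*k^4 + 1.21*k^3 + 1.0*k^2 + 5.45*k - 0.82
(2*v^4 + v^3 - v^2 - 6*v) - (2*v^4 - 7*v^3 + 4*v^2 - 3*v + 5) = 8*v^3 - 5*v^2 - 3*v - 5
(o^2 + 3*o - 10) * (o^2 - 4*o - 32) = o^4 - o^3 - 54*o^2 - 56*o + 320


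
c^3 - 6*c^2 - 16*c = c*(c - 8)*(c + 2)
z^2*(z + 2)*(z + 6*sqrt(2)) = z^4 + 2*z^3 + 6*sqrt(2)*z^3 + 12*sqrt(2)*z^2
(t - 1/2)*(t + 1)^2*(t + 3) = t^4 + 9*t^3/2 + 9*t^2/2 - t/2 - 3/2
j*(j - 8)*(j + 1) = j^3 - 7*j^2 - 8*j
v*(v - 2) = v^2 - 2*v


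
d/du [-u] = -1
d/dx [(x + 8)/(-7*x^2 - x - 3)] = (-7*x^2 - x + (x + 8)*(14*x + 1) - 3)/(7*x^2 + x + 3)^2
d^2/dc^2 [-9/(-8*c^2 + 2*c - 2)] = 9*(-16*c^2 + 4*c + (8*c - 1)^2 - 4)/(4*c^2 - c + 1)^3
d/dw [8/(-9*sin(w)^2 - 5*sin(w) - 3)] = 8*(18*sin(w) + 5)*cos(w)/(9*sin(w)^2 + 5*sin(w) + 3)^2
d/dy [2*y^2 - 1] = 4*y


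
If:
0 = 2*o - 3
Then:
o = 3/2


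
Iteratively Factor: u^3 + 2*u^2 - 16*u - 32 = (u - 4)*(u^2 + 6*u + 8) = (u - 4)*(u + 2)*(u + 4)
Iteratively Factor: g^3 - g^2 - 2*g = (g - 2)*(g^2 + g) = (g - 2)*(g + 1)*(g)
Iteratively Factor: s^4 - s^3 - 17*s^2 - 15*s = (s + 3)*(s^3 - 4*s^2 - 5*s) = (s + 1)*(s + 3)*(s^2 - 5*s) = (s - 5)*(s + 1)*(s + 3)*(s)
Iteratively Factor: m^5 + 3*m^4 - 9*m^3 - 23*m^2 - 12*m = (m + 1)*(m^4 + 2*m^3 - 11*m^2 - 12*m) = (m + 1)*(m + 4)*(m^3 - 2*m^2 - 3*m) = (m - 3)*(m + 1)*(m + 4)*(m^2 + m) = (m - 3)*(m + 1)^2*(m + 4)*(m)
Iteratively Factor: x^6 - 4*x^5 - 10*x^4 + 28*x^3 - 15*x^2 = (x - 5)*(x^5 + x^4 - 5*x^3 + 3*x^2) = x*(x - 5)*(x^4 + x^3 - 5*x^2 + 3*x) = x*(x - 5)*(x - 1)*(x^3 + 2*x^2 - 3*x) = x^2*(x - 5)*(x - 1)*(x^2 + 2*x - 3) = x^2*(x - 5)*(x - 1)^2*(x + 3)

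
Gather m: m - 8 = m - 8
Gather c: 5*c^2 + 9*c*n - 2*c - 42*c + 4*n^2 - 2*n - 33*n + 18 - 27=5*c^2 + c*(9*n - 44) + 4*n^2 - 35*n - 9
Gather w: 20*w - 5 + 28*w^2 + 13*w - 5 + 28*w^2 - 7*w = 56*w^2 + 26*w - 10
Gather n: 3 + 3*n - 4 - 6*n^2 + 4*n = -6*n^2 + 7*n - 1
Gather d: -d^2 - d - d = -d^2 - 2*d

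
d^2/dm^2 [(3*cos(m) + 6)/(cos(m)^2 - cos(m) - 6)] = 3*(sin(m)^2 - 3*cos(m) + 1)/(cos(m) - 3)^3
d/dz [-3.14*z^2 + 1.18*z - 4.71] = 1.18 - 6.28*z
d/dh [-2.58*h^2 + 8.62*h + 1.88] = 8.62 - 5.16*h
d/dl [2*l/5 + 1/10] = 2/5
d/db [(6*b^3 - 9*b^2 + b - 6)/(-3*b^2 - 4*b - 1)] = (-18*b^4 - 48*b^3 + 21*b^2 - 18*b - 25)/(9*b^4 + 24*b^3 + 22*b^2 + 8*b + 1)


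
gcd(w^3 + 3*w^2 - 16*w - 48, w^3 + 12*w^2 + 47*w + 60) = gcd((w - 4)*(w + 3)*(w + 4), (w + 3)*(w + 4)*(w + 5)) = w^2 + 7*w + 12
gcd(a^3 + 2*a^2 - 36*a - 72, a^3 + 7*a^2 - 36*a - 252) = a^2 - 36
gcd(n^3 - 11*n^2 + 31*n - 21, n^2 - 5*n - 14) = n - 7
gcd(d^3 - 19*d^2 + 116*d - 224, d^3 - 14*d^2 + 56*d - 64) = d^2 - 12*d + 32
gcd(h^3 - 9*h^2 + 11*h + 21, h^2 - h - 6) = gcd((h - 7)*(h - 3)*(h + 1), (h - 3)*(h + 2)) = h - 3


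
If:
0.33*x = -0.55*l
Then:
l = -0.6*x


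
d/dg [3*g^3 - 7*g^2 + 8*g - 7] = 9*g^2 - 14*g + 8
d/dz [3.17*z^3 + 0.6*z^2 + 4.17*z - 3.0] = 9.51*z^2 + 1.2*z + 4.17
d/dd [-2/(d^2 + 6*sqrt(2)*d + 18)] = 4*(d + 3*sqrt(2))/(d^2 + 6*sqrt(2)*d + 18)^2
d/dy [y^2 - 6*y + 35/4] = 2*y - 6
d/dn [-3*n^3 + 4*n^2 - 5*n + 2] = -9*n^2 + 8*n - 5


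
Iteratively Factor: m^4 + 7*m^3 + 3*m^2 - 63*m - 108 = (m + 4)*(m^3 + 3*m^2 - 9*m - 27) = (m - 3)*(m + 4)*(m^2 + 6*m + 9) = (m - 3)*(m + 3)*(m + 4)*(m + 3)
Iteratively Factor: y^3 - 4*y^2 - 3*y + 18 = (y - 3)*(y^2 - y - 6) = (y - 3)^2*(y + 2)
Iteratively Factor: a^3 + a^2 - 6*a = (a - 2)*(a^2 + 3*a) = a*(a - 2)*(a + 3)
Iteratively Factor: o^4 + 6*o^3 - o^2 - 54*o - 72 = (o + 3)*(o^3 + 3*o^2 - 10*o - 24) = (o + 3)*(o + 4)*(o^2 - o - 6) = (o + 2)*(o + 3)*(o + 4)*(o - 3)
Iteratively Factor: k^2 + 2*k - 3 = (k - 1)*(k + 3)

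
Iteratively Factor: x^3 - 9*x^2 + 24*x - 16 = (x - 4)*(x^2 - 5*x + 4) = (x - 4)^2*(x - 1)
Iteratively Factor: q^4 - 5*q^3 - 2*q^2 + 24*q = (q - 4)*(q^3 - q^2 - 6*q) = q*(q - 4)*(q^2 - q - 6) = q*(q - 4)*(q + 2)*(q - 3)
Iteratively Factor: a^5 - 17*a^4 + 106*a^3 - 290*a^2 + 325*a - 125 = (a - 1)*(a^4 - 16*a^3 + 90*a^2 - 200*a + 125) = (a - 5)*(a - 1)*(a^3 - 11*a^2 + 35*a - 25) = (a - 5)*(a - 1)^2*(a^2 - 10*a + 25) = (a - 5)^2*(a - 1)^2*(a - 5)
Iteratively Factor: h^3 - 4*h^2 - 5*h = (h + 1)*(h^2 - 5*h) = (h - 5)*(h + 1)*(h)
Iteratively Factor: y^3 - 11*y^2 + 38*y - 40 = (y - 5)*(y^2 - 6*y + 8) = (y - 5)*(y - 2)*(y - 4)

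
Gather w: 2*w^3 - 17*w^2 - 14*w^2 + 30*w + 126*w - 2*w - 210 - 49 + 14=2*w^3 - 31*w^2 + 154*w - 245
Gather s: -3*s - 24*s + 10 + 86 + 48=144 - 27*s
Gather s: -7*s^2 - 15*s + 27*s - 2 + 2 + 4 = -7*s^2 + 12*s + 4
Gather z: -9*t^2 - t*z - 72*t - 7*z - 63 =-9*t^2 - 72*t + z*(-t - 7) - 63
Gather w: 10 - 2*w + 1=11 - 2*w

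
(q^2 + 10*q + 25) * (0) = 0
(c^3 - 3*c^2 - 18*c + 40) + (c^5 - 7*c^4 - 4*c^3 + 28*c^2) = c^5 - 7*c^4 - 3*c^3 + 25*c^2 - 18*c + 40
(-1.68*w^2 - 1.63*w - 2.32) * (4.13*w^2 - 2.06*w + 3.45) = -6.9384*w^4 - 3.2711*w^3 - 12.0198*w^2 - 0.8443*w - 8.004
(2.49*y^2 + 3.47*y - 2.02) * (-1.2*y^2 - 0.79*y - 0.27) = -2.988*y^4 - 6.1311*y^3 - 0.989600000000001*y^2 + 0.6589*y + 0.5454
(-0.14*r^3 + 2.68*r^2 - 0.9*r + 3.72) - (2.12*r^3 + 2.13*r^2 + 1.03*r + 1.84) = -2.26*r^3 + 0.55*r^2 - 1.93*r + 1.88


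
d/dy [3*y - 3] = 3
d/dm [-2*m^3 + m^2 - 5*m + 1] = -6*m^2 + 2*m - 5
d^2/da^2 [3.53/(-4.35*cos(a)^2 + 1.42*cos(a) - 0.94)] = (267.1857*(1 - cos(a)^2)^2 - 174.43848*cos(a)^3 + 82.9740619999999*cos(a)^2 + 217.3087415*cos(a) + 27.2560125*cos(3*a) - 252.553144)/(4.35*cos(a)^2 - 1.42*cos(a) + 0.94)^3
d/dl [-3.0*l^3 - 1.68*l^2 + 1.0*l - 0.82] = -9.0*l^2 - 3.36*l + 1.0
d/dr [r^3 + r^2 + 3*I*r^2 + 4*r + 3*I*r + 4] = 3*r^2 + r*(2 + 6*I) + 4 + 3*I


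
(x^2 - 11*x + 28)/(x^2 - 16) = (x - 7)/(x + 4)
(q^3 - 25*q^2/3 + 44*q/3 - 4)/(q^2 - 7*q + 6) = (3*q^2 - 7*q + 2)/(3*(q - 1))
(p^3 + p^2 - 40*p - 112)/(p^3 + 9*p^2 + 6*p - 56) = (p^2 - 3*p - 28)/(p^2 + 5*p - 14)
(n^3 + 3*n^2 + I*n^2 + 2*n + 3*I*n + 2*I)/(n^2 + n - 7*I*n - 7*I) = (n^2 + n*(2 + I) + 2*I)/(n - 7*I)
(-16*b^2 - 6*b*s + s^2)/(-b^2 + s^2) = (16*b^2 + 6*b*s - s^2)/(b^2 - s^2)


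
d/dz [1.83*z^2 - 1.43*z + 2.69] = 3.66*z - 1.43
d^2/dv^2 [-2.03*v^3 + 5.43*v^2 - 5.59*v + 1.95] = 10.86 - 12.18*v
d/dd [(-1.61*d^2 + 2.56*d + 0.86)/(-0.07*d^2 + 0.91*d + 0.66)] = (-1.2859*d^2 - 2.0048*d + 0.907)/(0.0049*d^4 - 0.1274*d^3 + 0.7357*d^2 + 1.2012*d + 0.4356)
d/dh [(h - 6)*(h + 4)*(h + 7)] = 3*h^2 + 10*h - 38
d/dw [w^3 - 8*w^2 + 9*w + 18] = 3*w^2 - 16*w + 9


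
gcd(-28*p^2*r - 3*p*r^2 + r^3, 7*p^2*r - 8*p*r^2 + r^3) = 7*p*r - r^2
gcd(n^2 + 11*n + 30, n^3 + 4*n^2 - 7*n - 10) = n + 5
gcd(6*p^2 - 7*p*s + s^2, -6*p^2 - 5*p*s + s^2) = 6*p - s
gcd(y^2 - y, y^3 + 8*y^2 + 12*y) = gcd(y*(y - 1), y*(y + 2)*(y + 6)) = y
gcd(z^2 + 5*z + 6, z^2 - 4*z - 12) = z + 2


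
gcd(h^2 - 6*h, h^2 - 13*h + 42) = h - 6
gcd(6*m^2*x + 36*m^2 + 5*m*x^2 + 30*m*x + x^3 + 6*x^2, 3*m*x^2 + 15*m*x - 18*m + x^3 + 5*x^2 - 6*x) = 3*m*x + 18*m + x^2 + 6*x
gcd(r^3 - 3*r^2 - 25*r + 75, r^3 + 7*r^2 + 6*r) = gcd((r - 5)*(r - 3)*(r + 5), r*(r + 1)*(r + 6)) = 1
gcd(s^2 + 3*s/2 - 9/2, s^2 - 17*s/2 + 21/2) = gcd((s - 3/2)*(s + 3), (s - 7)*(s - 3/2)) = s - 3/2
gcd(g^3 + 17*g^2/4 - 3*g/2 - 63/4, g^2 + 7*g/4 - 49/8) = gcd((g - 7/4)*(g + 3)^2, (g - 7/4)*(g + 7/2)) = g - 7/4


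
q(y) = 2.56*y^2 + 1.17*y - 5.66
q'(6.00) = 31.89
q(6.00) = 93.52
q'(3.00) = 16.53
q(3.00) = 20.89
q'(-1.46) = -6.31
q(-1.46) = -1.91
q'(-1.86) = -8.35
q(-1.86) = 1.02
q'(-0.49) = -1.34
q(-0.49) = -5.62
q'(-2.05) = -9.33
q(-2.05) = 2.70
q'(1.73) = 10.03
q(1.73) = 4.03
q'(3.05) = 16.79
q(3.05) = 21.72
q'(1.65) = 9.62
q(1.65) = 3.24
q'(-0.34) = -0.57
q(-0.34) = -5.76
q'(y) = 5.12*y + 1.17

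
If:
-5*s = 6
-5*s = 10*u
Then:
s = -6/5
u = 3/5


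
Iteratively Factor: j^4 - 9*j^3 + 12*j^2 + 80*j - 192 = (j - 4)*(j^3 - 5*j^2 - 8*j + 48) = (j - 4)*(j + 3)*(j^2 - 8*j + 16) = (j - 4)^2*(j + 3)*(j - 4)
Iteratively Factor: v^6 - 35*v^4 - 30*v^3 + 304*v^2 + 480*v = (v)*(v^5 - 35*v^3 - 30*v^2 + 304*v + 480) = v*(v + 3)*(v^4 - 3*v^3 - 26*v^2 + 48*v + 160) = v*(v - 4)*(v + 3)*(v^3 + v^2 - 22*v - 40) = v*(v - 4)*(v + 3)*(v + 4)*(v^2 - 3*v - 10) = v*(v - 5)*(v - 4)*(v + 3)*(v + 4)*(v + 2)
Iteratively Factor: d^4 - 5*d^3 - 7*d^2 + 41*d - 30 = (d - 2)*(d^3 - 3*d^2 - 13*d + 15) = (d - 2)*(d - 1)*(d^2 - 2*d - 15) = (d - 2)*(d - 1)*(d + 3)*(d - 5)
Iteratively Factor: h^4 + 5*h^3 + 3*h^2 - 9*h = (h)*(h^3 + 5*h^2 + 3*h - 9) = h*(h + 3)*(h^2 + 2*h - 3) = h*(h + 3)^2*(h - 1)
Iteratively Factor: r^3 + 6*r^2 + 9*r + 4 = (r + 1)*(r^2 + 5*r + 4) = (r + 1)^2*(r + 4)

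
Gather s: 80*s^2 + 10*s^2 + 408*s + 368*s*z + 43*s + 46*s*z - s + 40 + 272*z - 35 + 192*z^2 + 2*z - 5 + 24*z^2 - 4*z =90*s^2 + s*(414*z + 450) + 216*z^2 + 270*z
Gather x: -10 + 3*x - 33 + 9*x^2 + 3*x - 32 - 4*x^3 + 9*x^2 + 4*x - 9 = -4*x^3 + 18*x^2 + 10*x - 84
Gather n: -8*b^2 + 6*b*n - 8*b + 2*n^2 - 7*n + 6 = -8*b^2 - 8*b + 2*n^2 + n*(6*b - 7) + 6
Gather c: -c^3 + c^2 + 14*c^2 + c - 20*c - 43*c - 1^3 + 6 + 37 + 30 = -c^3 + 15*c^2 - 62*c + 72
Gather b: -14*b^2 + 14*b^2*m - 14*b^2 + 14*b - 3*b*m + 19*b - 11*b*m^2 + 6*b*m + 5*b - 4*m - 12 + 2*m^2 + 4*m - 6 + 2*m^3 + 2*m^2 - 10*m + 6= b^2*(14*m - 28) + b*(-11*m^2 + 3*m + 38) + 2*m^3 + 4*m^2 - 10*m - 12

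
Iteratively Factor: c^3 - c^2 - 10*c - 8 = (c + 1)*(c^2 - 2*c - 8) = (c - 4)*(c + 1)*(c + 2)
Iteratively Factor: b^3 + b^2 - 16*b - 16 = (b + 4)*(b^2 - 3*b - 4) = (b + 1)*(b + 4)*(b - 4)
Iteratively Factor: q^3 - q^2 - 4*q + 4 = (q + 2)*(q^2 - 3*q + 2) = (q - 2)*(q + 2)*(q - 1)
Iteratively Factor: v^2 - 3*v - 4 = (v - 4)*(v + 1)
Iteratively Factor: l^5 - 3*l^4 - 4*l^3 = (l)*(l^4 - 3*l^3 - 4*l^2) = l^2*(l^3 - 3*l^2 - 4*l) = l^2*(l + 1)*(l^2 - 4*l) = l^3*(l + 1)*(l - 4)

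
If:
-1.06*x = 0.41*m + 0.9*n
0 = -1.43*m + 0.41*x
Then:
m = 0.286713286713287*x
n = -1.30839160839161*x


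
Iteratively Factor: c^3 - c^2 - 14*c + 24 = (c - 3)*(c^2 + 2*c - 8) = (c - 3)*(c - 2)*(c + 4)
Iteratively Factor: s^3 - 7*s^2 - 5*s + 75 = (s - 5)*(s^2 - 2*s - 15) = (s - 5)^2*(s + 3)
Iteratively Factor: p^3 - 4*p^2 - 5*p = (p + 1)*(p^2 - 5*p) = (p - 5)*(p + 1)*(p)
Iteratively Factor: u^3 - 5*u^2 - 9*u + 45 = (u - 5)*(u^2 - 9) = (u - 5)*(u - 3)*(u + 3)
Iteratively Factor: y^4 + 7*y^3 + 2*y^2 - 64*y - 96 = (y + 4)*(y^3 + 3*y^2 - 10*y - 24) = (y + 4)^2*(y^2 - y - 6) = (y + 2)*(y + 4)^2*(y - 3)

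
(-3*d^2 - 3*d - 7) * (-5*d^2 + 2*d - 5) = 15*d^4 + 9*d^3 + 44*d^2 + d + 35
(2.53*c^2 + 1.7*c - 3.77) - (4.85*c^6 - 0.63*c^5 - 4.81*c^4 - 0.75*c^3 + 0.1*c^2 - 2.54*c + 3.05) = -4.85*c^6 + 0.63*c^5 + 4.81*c^4 + 0.75*c^3 + 2.43*c^2 + 4.24*c - 6.82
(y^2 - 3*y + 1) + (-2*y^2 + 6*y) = -y^2 + 3*y + 1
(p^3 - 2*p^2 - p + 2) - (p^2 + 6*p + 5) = p^3 - 3*p^2 - 7*p - 3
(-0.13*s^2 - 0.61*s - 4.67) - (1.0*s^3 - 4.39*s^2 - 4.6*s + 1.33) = -1.0*s^3 + 4.26*s^2 + 3.99*s - 6.0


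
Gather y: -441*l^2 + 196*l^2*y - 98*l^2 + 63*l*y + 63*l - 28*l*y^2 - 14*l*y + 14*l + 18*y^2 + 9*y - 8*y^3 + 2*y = -539*l^2 + 77*l - 8*y^3 + y^2*(18 - 28*l) + y*(196*l^2 + 49*l + 11)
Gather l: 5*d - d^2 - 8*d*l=-d^2 - 8*d*l + 5*d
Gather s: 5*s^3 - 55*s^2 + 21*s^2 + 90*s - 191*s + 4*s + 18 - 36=5*s^3 - 34*s^2 - 97*s - 18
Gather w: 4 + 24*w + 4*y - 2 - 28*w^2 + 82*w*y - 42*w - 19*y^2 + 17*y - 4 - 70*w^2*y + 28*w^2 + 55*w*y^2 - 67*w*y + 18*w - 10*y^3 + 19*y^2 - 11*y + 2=-70*w^2*y + w*(55*y^2 + 15*y) - 10*y^3 + 10*y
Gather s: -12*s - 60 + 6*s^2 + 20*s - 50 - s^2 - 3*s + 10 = 5*s^2 + 5*s - 100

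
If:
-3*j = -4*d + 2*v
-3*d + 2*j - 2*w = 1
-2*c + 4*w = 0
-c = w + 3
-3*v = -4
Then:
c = -2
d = -7/3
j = -4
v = 4/3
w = -1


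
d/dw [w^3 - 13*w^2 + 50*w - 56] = 3*w^2 - 26*w + 50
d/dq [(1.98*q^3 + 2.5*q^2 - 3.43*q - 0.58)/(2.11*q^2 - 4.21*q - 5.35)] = (4.1778*q^4 - 16.6716*q^3 - 35.0667*q^2 - 24.3024*q + 15.9087)/(4.4521*q^4 - 17.7662*q^3 - 4.8529*q^2 + 45.047*q + 28.6225)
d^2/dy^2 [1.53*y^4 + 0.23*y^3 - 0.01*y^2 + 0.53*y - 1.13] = 18.36*y^2 + 1.38*y - 0.02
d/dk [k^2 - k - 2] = 2*k - 1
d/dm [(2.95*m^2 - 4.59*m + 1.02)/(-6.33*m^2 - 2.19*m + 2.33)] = (-35.5152*m^2 + 26.6602*m - 8.4609)/(40.0689*m^4 + 27.7254*m^3 - 24.7017*m^2 - 10.2054*m + 5.4289)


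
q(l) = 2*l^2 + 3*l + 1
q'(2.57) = 13.28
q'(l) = 4*l + 3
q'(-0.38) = 1.48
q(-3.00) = 10.00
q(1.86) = 13.50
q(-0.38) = 0.15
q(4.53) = 55.63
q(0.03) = 1.09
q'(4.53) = 21.12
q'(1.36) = 8.44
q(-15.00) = 406.00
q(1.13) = 6.94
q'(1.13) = 7.52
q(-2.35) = 5.00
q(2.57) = 21.92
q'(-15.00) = -57.00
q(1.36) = 8.78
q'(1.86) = 10.44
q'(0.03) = 3.12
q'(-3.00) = -9.00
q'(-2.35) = -6.40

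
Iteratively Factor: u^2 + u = (u)*(u + 1)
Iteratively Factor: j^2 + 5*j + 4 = (j + 4)*(j + 1)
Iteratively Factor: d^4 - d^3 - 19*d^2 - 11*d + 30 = (d - 1)*(d^3 - 19*d - 30) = (d - 1)*(d + 3)*(d^2 - 3*d - 10) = (d - 5)*(d - 1)*(d + 3)*(d + 2)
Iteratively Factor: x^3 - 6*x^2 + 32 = (x - 4)*(x^2 - 2*x - 8) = (x - 4)*(x + 2)*(x - 4)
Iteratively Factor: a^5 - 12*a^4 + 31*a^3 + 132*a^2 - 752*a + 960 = (a - 5)*(a^4 - 7*a^3 - 4*a^2 + 112*a - 192) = (a - 5)*(a - 3)*(a^3 - 4*a^2 - 16*a + 64) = (a - 5)*(a - 4)*(a - 3)*(a^2 - 16) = (a - 5)*(a - 4)^2*(a - 3)*(a + 4)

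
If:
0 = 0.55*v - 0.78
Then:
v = 1.42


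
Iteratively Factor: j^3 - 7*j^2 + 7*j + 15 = (j - 3)*(j^2 - 4*j - 5) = (j - 3)*(j + 1)*(j - 5)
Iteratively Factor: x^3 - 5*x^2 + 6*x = (x - 2)*(x^2 - 3*x) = (x - 3)*(x - 2)*(x)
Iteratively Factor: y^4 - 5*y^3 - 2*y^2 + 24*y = (y - 4)*(y^3 - y^2 - 6*y) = y*(y - 4)*(y^2 - y - 6) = y*(y - 4)*(y - 3)*(y + 2)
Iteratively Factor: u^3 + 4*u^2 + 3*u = (u + 1)*(u^2 + 3*u) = (u + 1)*(u + 3)*(u)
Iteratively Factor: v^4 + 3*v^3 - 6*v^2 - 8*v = (v - 2)*(v^3 + 5*v^2 + 4*v) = (v - 2)*(v + 1)*(v^2 + 4*v) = v*(v - 2)*(v + 1)*(v + 4)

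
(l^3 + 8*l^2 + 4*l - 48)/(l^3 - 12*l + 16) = (l + 6)/(l - 2)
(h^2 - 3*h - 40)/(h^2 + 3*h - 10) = (h - 8)/(h - 2)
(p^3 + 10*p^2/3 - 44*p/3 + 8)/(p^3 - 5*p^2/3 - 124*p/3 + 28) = (p - 2)/(p - 7)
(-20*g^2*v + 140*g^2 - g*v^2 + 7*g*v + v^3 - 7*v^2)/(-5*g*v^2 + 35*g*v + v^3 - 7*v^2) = (4*g + v)/v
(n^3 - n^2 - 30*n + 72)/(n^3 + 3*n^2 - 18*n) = (n - 4)/n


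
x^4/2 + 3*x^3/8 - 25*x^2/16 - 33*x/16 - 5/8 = (x/2 + 1/4)*(x - 2)*(x + 1)*(x + 5/4)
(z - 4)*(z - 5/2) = z^2 - 13*z/2 + 10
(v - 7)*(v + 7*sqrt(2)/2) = v^2 - 7*v + 7*sqrt(2)*v/2 - 49*sqrt(2)/2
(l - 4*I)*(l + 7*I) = l^2 + 3*I*l + 28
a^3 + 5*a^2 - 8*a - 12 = (a - 2)*(a + 1)*(a + 6)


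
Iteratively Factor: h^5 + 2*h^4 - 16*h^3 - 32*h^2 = (h - 4)*(h^4 + 6*h^3 + 8*h^2) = h*(h - 4)*(h^3 + 6*h^2 + 8*h) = h*(h - 4)*(h + 4)*(h^2 + 2*h) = h*(h - 4)*(h + 2)*(h + 4)*(h)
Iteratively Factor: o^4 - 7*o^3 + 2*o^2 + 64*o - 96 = (o - 4)*(o^3 - 3*o^2 - 10*o + 24) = (o - 4)^2*(o^2 + o - 6) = (o - 4)^2*(o + 3)*(o - 2)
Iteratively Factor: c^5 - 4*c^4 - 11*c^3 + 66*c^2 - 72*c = (c - 3)*(c^4 - c^3 - 14*c^2 + 24*c) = (c - 3)*(c - 2)*(c^3 + c^2 - 12*c) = (c - 3)*(c - 2)*(c + 4)*(c^2 - 3*c) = (c - 3)^2*(c - 2)*(c + 4)*(c)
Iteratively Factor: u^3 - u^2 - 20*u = (u)*(u^2 - u - 20) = u*(u - 5)*(u + 4)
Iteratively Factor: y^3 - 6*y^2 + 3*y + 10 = (y - 2)*(y^2 - 4*y - 5) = (y - 2)*(y + 1)*(y - 5)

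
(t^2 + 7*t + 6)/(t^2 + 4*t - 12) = (t + 1)/(t - 2)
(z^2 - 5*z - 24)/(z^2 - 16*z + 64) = (z + 3)/(z - 8)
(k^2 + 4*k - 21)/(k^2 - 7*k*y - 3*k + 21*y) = (-k - 7)/(-k + 7*y)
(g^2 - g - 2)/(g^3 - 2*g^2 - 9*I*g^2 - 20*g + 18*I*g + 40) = (g + 1)/(g^2 - 9*I*g - 20)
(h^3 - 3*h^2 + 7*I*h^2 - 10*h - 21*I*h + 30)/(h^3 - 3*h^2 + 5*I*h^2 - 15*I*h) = (h + 2*I)/h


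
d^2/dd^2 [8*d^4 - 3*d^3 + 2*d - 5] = 6*d*(16*d - 3)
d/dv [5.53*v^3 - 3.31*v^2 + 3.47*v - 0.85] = 16.59*v^2 - 6.62*v + 3.47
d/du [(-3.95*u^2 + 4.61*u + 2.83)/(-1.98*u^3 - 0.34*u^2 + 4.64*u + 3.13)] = (-7.821*u^4 + 18.2556*u^3 + 0.0495999999999981*u^2 - 22.8026*u + 1.2981)/(3.9204*u^6 + 1.3464*u^5 - 18.2588*u^4 - 15.55*u^3 + 19.4012*u^2 + 29.0464*u + 9.7969)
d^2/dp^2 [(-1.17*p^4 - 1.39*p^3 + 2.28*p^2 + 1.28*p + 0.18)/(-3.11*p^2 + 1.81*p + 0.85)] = (22.632714*p^6 - 39.516282*p^5 + 4.44085200000004*p^4 - 5.17206400000003*p^3 - 23.633958*p^2 - 8.197002*p - 1.487096)/(30.080231*p^6 - 52.519503*p^5 + 5.90215800000001*p^4 + 22.778669*p^3 - 1.61313*p^2 - 3.923175*p - 0.614125)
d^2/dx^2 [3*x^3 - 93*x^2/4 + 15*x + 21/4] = 18*x - 93/2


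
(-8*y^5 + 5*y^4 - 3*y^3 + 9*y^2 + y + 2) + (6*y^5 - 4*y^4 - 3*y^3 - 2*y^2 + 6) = -2*y^5 + y^4 - 6*y^3 + 7*y^2 + y + 8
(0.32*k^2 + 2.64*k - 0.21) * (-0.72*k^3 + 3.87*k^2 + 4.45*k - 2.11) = -0.2304*k^5 - 0.6624*k^4 + 11.792*k^3 + 10.2601*k^2 - 6.5049*k + 0.4431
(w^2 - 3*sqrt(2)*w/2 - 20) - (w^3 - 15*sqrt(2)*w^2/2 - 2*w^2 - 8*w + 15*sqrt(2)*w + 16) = -w^3 + 3*w^2 + 15*sqrt(2)*w^2/2 - 33*sqrt(2)*w/2 + 8*w - 36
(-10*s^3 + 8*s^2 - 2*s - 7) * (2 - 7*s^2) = 70*s^5 - 56*s^4 - 6*s^3 + 65*s^2 - 4*s - 14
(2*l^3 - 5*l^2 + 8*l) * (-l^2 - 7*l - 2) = -2*l^5 - 9*l^4 + 23*l^3 - 46*l^2 - 16*l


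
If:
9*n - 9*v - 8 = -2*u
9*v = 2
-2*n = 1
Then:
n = -1/2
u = 29/4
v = 2/9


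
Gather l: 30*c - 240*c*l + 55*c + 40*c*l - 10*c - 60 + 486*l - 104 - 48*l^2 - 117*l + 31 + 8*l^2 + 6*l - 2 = 75*c - 40*l^2 + l*(375 - 200*c) - 135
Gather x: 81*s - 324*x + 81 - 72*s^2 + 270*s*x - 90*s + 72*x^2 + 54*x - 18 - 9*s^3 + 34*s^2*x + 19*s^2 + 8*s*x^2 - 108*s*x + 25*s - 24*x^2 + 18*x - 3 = -9*s^3 - 53*s^2 + 16*s + x^2*(8*s + 48) + x*(34*s^2 + 162*s - 252) + 60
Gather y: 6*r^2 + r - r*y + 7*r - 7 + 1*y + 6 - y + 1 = 6*r^2 - r*y + 8*r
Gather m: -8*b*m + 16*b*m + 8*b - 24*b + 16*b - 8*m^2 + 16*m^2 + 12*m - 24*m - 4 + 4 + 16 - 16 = 8*m^2 + m*(8*b - 12)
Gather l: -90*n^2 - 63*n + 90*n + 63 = -90*n^2 + 27*n + 63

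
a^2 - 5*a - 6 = (a - 6)*(a + 1)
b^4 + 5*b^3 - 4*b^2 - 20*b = b*(b - 2)*(b + 2)*(b + 5)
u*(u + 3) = u^2 + 3*u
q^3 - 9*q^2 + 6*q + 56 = (q - 7)*(q - 4)*(q + 2)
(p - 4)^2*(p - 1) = p^3 - 9*p^2 + 24*p - 16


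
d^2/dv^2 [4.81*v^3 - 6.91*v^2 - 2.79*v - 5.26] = 28.86*v - 13.82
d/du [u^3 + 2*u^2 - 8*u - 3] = 3*u^2 + 4*u - 8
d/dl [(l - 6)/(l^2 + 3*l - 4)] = (-l^2 + 12*l + 14)/(l^4 + 6*l^3 + l^2 - 24*l + 16)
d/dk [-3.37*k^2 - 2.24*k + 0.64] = -6.74*k - 2.24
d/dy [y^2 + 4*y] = 2*y + 4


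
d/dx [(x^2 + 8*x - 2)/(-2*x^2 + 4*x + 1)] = 2*(10*x^2 - 3*x + 8)/(4*x^4 - 16*x^3 + 12*x^2 + 8*x + 1)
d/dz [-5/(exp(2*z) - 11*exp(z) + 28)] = (10*exp(z) - 55)*exp(z)/(exp(2*z) - 11*exp(z) + 28)^2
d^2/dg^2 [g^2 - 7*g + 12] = 2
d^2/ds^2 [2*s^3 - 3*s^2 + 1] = 12*s - 6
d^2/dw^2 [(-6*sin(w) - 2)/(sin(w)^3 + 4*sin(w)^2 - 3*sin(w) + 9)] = 2*(12*sin(w)^7 + 45*sin(w)^6 + 110*sin(w)^5 - 341*sin(w)^4 - 943*sin(w)^3 + 192*sin(w)^2 + 1044*sin(w) - 108)/(sin(w)^3 + 4*sin(w)^2 - 3*sin(w) + 9)^3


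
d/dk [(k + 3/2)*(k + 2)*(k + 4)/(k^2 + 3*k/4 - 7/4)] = 2*(8*k^4 + 12*k^3 - 133*k^2 - 402*k - 310)/(16*k^4 + 24*k^3 - 47*k^2 - 42*k + 49)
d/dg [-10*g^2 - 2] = -20*g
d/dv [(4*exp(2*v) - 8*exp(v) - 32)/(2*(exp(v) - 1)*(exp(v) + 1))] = 4*(exp(2*v) + 7*exp(v) + 1)*exp(v)/(exp(4*v) - 2*exp(2*v) + 1)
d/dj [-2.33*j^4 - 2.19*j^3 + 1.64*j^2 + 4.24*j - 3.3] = -9.32*j^3 - 6.57*j^2 + 3.28*j + 4.24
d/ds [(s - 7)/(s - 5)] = 2/(s - 5)^2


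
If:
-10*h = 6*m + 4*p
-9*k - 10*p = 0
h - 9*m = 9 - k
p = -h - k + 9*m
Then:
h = 53/16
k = 10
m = 23/48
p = -9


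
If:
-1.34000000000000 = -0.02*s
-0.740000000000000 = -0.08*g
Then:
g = 9.25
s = 67.00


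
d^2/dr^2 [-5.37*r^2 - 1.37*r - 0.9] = -10.7400000000000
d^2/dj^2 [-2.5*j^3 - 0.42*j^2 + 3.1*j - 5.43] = -15.0*j - 0.84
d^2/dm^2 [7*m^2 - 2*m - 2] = 14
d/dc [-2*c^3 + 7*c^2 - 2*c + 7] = -6*c^2 + 14*c - 2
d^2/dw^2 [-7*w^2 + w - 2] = -14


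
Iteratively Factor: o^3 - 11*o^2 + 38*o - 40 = (o - 2)*(o^2 - 9*o + 20) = (o - 5)*(o - 2)*(o - 4)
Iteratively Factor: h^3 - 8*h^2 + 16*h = (h - 4)*(h^2 - 4*h) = (h - 4)^2*(h)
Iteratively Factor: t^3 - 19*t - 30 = (t + 2)*(t^2 - 2*t - 15) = (t - 5)*(t + 2)*(t + 3)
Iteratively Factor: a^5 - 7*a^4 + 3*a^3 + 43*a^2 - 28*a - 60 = (a + 1)*(a^4 - 8*a^3 + 11*a^2 + 32*a - 60) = (a - 5)*(a + 1)*(a^3 - 3*a^2 - 4*a + 12) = (a - 5)*(a - 2)*(a + 1)*(a^2 - a - 6) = (a - 5)*(a - 2)*(a + 1)*(a + 2)*(a - 3)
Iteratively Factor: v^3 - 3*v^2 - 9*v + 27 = (v + 3)*(v^2 - 6*v + 9) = (v - 3)*(v + 3)*(v - 3)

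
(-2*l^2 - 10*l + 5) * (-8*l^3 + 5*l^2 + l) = 16*l^5 + 70*l^4 - 92*l^3 + 15*l^2 + 5*l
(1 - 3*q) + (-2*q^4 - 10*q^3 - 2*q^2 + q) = -2*q^4 - 10*q^3 - 2*q^2 - 2*q + 1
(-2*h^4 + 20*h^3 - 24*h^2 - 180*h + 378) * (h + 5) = -2*h^5 + 10*h^4 + 76*h^3 - 300*h^2 - 522*h + 1890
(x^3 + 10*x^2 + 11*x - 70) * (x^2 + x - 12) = x^5 + 11*x^4 + 9*x^3 - 179*x^2 - 202*x + 840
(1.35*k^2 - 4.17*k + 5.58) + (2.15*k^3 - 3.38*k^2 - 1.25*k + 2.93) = 2.15*k^3 - 2.03*k^2 - 5.42*k + 8.51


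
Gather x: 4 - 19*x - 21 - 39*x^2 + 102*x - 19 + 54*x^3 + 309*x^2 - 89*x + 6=54*x^3 + 270*x^2 - 6*x - 30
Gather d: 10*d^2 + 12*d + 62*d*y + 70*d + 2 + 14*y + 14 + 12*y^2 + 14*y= 10*d^2 + d*(62*y + 82) + 12*y^2 + 28*y + 16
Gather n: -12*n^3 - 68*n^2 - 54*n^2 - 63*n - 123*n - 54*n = -12*n^3 - 122*n^2 - 240*n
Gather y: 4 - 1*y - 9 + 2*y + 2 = y - 3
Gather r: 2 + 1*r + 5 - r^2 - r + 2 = 9 - r^2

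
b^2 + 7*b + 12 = (b + 3)*(b + 4)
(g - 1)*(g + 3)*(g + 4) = g^3 + 6*g^2 + 5*g - 12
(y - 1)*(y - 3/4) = y^2 - 7*y/4 + 3/4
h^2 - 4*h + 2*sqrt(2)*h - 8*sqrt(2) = (h - 4)*(h + 2*sqrt(2))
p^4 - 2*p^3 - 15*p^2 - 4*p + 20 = (p - 5)*(p - 1)*(p + 2)^2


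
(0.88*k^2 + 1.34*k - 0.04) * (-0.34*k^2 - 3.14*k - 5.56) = -0.2992*k^4 - 3.2188*k^3 - 9.0868*k^2 - 7.3248*k + 0.2224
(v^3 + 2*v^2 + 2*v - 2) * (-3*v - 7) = -3*v^4 - 13*v^3 - 20*v^2 - 8*v + 14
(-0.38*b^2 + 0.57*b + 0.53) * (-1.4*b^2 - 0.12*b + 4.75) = 0.532*b^4 - 0.7524*b^3 - 2.6154*b^2 + 2.6439*b + 2.5175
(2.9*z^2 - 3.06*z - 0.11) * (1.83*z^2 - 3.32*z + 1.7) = 5.307*z^4 - 15.2278*z^3 + 14.8879*z^2 - 4.8368*z - 0.187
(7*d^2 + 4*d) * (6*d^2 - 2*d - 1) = 42*d^4 + 10*d^3 - 15*d^2 - 4*d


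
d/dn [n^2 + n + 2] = 2*n + 1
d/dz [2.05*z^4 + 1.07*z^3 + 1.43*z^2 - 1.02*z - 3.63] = 8.2*z^3 + 3.21*z^2 + 2.86*z - 1.02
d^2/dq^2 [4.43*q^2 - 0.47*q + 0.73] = 8.86000000000000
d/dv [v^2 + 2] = 2*v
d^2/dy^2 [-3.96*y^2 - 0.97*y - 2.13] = -7.92000000000000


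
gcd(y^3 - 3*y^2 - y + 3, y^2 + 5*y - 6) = y - 1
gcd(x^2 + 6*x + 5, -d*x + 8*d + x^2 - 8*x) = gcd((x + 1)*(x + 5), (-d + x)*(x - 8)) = 1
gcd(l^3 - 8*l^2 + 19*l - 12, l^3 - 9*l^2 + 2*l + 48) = l - 3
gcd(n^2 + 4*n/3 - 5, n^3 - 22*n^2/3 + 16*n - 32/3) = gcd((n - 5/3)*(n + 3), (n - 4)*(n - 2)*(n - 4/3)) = 1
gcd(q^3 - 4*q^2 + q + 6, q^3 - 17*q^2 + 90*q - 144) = q - 3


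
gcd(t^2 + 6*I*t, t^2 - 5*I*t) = t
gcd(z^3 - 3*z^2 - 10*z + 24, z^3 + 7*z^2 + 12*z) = z + 3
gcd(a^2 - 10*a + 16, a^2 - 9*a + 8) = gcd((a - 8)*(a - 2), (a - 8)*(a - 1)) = a - 8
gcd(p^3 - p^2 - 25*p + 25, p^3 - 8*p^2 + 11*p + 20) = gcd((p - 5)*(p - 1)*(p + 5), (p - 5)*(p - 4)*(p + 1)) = p - 5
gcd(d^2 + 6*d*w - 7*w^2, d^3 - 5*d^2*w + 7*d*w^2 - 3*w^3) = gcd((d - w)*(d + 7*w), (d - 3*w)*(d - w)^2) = -d + w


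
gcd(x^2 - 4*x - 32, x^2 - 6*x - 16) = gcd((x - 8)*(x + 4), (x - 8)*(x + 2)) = x - 8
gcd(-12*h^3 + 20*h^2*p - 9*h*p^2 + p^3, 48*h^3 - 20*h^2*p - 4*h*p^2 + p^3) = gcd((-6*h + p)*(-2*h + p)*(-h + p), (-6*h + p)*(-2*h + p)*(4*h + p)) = 12*h^2 - 8*h*p + p^2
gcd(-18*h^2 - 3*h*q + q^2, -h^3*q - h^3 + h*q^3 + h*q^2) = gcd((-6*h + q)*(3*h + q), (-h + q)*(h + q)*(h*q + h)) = 1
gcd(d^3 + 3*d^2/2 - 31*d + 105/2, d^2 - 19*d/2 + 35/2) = d - 5/2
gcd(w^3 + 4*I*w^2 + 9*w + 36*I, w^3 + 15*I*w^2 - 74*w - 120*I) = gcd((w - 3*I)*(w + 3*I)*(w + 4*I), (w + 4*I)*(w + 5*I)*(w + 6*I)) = w + 4*I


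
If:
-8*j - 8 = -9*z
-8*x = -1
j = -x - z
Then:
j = -73/136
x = 1/8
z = 7/17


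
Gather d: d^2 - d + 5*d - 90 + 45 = d^2 + 4*d - 45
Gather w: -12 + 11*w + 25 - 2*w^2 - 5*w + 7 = -2*w^2 + 6*w + 20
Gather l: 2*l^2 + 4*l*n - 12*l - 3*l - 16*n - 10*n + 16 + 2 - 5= 2*l^2 + l*(4*n - 15) - 26*n + 13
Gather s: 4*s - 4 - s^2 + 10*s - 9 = -s^2 + 14*s - 13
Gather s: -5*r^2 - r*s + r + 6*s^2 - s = -5*r^2 + r + 6*s^2 + s*(-r - 1)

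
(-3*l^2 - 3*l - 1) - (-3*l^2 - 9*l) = 6*l - 1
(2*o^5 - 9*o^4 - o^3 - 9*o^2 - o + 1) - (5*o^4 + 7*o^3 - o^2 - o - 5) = 2*o^5 - 14*o^4 - 8*o^3 - 8*o^2 + 6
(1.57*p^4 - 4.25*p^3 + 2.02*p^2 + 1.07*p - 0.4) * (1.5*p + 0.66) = 2.355*p^5 - 5.3388*p^4 + 0.225*p^3 + 2.9382*p^2 + 0.1062*p - 0.264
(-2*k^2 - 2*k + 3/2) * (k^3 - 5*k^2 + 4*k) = -2*k^5 + 8*k^4 + 7*k^3/2 - 31*k^2/2 + 6*k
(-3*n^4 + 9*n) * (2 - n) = 3*n^5 - 6*n^4 - 9*n^2 + 18*n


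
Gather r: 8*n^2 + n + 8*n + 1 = 8*n^2 + 9*n + 1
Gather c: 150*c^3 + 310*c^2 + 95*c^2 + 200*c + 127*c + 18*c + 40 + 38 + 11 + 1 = 150*c^3 + 405*c^2 + 345*c + 90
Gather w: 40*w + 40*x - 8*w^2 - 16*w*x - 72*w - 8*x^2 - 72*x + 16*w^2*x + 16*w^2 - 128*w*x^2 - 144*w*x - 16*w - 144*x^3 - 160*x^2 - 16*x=w^2*(16*x + 8) + w*(-128*x^2 - 160*x - 48) - 144*x^3 - 168*x^2 - 48*x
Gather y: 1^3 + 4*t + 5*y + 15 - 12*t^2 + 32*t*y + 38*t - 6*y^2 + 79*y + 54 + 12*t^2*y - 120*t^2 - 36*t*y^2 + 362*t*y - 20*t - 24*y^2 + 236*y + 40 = -132*t^2 + 22*t + y^2*(-36*t - 30) + y*(12*t^2 + 394*t + 320) + 110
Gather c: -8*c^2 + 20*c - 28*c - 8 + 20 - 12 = -8*c^2 - 8*c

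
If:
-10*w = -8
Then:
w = 4/5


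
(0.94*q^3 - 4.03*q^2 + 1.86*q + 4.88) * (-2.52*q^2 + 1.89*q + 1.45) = -2.3688*q^5 + 11.9322*q^4 - 10.9409*q^3 - 14.6257*q^2 + 11.9202*q + 7.076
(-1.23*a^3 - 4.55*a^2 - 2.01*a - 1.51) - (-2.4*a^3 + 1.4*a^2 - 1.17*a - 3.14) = 1.17*a^3 - 5.95*a^2 - 0.84*a + 1.63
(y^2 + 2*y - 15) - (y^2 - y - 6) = 3*y - 9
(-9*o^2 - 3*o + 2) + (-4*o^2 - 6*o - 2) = -13*o^2 - 9*o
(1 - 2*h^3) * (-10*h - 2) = 20*h^4 + 4*h^3 - 10*h - 2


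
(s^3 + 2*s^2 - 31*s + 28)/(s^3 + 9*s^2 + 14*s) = (s^2 - 5*s + 4)/(s*(s + 2))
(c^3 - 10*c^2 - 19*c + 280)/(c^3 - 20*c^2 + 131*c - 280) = (c + 5)/(c - 5)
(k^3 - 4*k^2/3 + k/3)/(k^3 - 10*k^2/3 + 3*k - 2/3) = k/(k - 2)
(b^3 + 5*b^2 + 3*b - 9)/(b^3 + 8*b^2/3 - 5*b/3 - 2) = 3*(b + 3)/(3*b + 2)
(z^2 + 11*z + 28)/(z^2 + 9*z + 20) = (z + 7)/(z + 5)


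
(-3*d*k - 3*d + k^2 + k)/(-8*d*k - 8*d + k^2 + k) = (3*d - k)/(8*d - k)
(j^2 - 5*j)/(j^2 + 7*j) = (j - 5)/(j + 7)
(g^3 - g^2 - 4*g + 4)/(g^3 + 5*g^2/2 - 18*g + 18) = 2*(g^2 + g - 2)/(2*g^2 + 9*g - 18)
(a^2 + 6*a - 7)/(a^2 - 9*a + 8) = (a + 7)/(a - 8)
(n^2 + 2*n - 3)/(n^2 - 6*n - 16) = (-n^2 - 2*n + 3)/(-n^2 + 6*n + 16)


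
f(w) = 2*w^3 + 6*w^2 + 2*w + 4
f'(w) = 6*w^2 + 12*w + 2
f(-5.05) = -110.66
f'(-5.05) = 94.42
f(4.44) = 306.22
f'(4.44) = 173.56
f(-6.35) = -278.86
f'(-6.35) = 167.74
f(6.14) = 705.43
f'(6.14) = 301.88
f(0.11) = 4.30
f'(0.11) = 3.39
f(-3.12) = -4.58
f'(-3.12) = 22.97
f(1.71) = 34.97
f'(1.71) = 40.06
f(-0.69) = 4.82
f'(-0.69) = -3.42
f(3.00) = 118.00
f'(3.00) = 92.00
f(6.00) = 664.00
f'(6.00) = 290.00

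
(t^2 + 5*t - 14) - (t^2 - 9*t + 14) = 14*t - 28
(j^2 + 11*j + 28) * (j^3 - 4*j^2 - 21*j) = j^5 + 7*j^4 - 37*j^3 - 343*j^2 - 588*j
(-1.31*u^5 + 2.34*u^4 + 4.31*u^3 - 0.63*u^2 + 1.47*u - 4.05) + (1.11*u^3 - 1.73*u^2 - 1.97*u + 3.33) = -1.31*u^5 + 2.34*u^4 + 5.42*u^3 - 2.36*u^2 - 0.5*u - 0.72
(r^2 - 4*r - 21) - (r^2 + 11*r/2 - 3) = -19*r/2 - 18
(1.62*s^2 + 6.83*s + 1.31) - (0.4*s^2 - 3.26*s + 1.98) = 1.22*s^2 + 10.09*s - 0.67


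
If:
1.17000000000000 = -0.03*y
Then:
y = -39.00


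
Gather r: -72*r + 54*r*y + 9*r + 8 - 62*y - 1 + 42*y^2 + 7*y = r*(54*y - 63) + 42*y^2 - 55*y + 7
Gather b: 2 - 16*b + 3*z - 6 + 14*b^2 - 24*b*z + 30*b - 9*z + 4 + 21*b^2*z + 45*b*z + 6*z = b^2*(21*z + 14) + b*(21*z + 14)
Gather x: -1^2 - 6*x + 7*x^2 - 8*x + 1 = 7*x^2 - 14*x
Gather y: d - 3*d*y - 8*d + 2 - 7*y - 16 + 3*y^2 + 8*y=-7*d + 3*y^2 + y*(1 - 3*d) - 14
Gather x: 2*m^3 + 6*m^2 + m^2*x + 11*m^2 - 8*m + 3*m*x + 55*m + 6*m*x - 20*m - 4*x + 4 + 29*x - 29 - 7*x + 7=2*m^3 + 17*m^2 + 27*m + x*(m^2 + 9*m + 18) - 18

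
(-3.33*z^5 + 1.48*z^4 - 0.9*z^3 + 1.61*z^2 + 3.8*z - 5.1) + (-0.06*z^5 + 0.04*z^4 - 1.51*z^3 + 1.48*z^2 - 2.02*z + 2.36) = -3.39*z^5 + 1.52*z^4 - 2.41*z^3 + 3.09*z^2 + 1.78*z - 2.74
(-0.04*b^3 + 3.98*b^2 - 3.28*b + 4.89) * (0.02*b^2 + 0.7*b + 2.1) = -0.0008*b^5 + 0.0516*b^4 + 2.6364*b^3 + 6.1598*b^2 - 3.465*b + 10.269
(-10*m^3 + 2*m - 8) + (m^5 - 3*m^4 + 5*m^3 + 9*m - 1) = m^5 - 3*m^4 - 5*m^3 + 11*m - 9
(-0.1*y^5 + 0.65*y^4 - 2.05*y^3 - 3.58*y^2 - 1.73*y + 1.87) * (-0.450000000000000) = 0.045*y^5 - 0.2925*y^4 + 0.9225*y^3 + 1.611*y^2 + 0.7785*y - 0.8415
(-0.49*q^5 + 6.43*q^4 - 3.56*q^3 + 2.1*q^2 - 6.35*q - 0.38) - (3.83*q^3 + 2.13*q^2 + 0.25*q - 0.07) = -0.49*q^5 + 6.43*q^4 - 7.39*q^3 - 0.0299999999999998*q^2 - 6.6*q - 0.31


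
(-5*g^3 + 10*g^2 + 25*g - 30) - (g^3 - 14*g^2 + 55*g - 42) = -6*g^3 + 24*g^2 - 30*g + 12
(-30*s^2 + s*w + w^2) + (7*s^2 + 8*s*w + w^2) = -23*s^2 + 9*s*w + 2*w^2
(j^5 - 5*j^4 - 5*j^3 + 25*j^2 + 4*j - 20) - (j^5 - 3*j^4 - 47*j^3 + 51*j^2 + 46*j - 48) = -2*j^4 + 42*j^3 - 26*j^2 - 42*j + 28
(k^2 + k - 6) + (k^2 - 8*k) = 2*k^2 - 7*k - 6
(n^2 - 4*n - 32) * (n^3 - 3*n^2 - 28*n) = n^5 - 7*n^4 - 48*n^3 + 208*n^2 + 896*n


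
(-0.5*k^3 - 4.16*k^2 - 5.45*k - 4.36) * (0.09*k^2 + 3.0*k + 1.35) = -0.045*k^5 - 1.8744*k^4 - 13.6455*k^3 - 22.3584*k^2 - 20.4375*k - 5.886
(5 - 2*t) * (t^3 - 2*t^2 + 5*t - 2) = -2*t^4 + 9*t^3 - 20*t^2 + 29*t - 10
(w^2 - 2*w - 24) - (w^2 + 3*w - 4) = -5*w - 20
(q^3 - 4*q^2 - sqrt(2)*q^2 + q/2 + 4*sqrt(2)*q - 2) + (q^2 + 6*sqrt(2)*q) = q^3 - 3*q^2 - sqrt(2)*q^2 + q/2 + 10*sqrt(2)*q - 2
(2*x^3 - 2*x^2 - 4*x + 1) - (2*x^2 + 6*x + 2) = 2*x^3 - 4*x^2 - 10*x - 1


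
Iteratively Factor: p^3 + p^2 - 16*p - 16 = (p + 1)*(p^2 - 16) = (p - 4)*(p + 1)*(p + 4)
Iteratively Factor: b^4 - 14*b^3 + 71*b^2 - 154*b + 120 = (b - 2)*(b^3 - 12*b^2 + 47*b - 60) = (b - 4)*(b - 2)*(b^2 - 8*b + 15) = (b - 4)*(b - 3)*(b - 2)*(b - 5)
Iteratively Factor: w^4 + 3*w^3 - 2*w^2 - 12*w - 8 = (w + 2)*(w^3 + w^2 - 4*w - 4) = (w + 1)*(w + 2)*(w^2 - 4) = (w - 2)*(w + 1)*(w + 2)*(w + 2)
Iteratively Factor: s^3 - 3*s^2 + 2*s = (s - 2)*(s^2 - s) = s*(s - 2)*(s - 1)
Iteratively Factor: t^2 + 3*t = (t + 3)*(t)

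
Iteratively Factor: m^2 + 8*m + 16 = (m + 4)*(m + 4)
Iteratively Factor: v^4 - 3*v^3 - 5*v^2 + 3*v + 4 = (v - 1)*(v^3 - 2*v^2 - 7*v - 4) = (v - 4)*(v - 1)*(v^2 + 2*v + 1) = (v - 4)*(v - 1)*(v + 1)*(v + 1)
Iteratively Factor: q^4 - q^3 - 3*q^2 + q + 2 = (q + 1)*(q^3 - 2*q^2 - q + 2) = (q - 1)*(q + 1)*(q^2 - q - 2) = (q - 1)*(q + 1)^2*(q - 2)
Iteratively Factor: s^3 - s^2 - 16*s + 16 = (s - 4)*(s^2 + 3*s - 4) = (s - 4)*(s + 4)*(s - 1)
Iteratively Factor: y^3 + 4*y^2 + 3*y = (y)*(y^2 + 4*y + 3) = y*(y + 1)*(y + 3)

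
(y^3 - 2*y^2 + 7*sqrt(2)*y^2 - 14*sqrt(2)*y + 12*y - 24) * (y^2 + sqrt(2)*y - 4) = y^5 - 2*y^4 + 8*sqrt(2)*y^4 - 16*sqrt(2)*y^3 + 22*y^3 - 44*y^2 - 16*sqrt(2)*y^2 - 48*y + 32*sqrt(2)*y + 96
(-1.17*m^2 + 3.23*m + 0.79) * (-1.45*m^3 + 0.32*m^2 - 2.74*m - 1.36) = 1.6965*m^5 - 5.0579*m^4 + 3.0939*m^3 - 7.0062*m^2 - 6.5574*m - 1.0744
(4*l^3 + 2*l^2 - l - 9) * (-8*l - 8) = -32*l^4 - 48*l^3 - 8*l^2 + 80*l + 72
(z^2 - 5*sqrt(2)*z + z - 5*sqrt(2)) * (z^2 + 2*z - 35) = z^4 - 5*sqrt(2)*z^3 + 3*z^3 - 33*z^2 - 15*sqrt(2)*z^2 - 35*z + 165*sqrt(2)*z + 175*sqrt(2)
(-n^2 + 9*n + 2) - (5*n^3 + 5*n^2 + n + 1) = -5*n^3 - 6*n^2 + 8*n + 1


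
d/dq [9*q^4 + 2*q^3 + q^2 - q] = 36*q^3 + 6*q^2 + 2*q - 1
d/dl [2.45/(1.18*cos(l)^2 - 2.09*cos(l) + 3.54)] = (5.782*cos(l) - 5.1205)*sin(l)/(1.18*cos(l)^2 - 2.09*cos(l) + 3.54)^2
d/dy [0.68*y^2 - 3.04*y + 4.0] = 1.36*y - 3.04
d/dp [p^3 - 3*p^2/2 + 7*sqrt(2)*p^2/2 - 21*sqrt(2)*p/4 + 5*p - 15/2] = 3*p^2 - 3*p + 7*sqrt(2)*p - 21*sqrt(2)/4 + 5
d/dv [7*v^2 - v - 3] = 14*v - 1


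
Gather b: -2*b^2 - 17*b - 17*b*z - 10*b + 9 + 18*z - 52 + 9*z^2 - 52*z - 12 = -2*b^2 + b*(-17*z - 27) + 9*z^2 - 34*z - 55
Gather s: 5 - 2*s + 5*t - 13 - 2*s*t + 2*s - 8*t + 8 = -2*s*t - 3*t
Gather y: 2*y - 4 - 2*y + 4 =0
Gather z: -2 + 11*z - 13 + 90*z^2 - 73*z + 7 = 90*z^2 - 62*z - 8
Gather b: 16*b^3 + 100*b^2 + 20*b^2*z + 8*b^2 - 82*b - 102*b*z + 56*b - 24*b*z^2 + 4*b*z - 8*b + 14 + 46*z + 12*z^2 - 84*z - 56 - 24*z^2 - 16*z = 16*b^3 + b^2*(20*z + 108) + b*(-24*z^2 - 98*z - 34) - 12*z^2 - 54*z - 42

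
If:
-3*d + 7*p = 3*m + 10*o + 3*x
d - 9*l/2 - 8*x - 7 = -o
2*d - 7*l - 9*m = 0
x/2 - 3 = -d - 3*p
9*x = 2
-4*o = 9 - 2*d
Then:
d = 2777/1242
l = -353/207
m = 10190/5589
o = -703/621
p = 811/3726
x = 2/9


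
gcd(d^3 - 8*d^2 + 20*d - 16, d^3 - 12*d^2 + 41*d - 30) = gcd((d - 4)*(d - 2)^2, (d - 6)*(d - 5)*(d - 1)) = 1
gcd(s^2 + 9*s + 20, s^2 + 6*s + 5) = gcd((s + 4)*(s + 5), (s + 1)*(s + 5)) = s + 5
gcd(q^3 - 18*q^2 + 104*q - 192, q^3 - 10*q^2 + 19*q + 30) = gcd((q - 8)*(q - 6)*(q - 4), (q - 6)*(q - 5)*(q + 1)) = q - 6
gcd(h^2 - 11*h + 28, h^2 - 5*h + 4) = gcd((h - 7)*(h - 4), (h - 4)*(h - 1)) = h - 4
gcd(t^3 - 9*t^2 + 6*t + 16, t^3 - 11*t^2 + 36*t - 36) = t - 2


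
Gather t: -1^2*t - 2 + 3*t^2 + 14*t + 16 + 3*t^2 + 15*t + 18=6*t^2 + 28*t + 32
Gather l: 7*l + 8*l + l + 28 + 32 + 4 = 16*l + 64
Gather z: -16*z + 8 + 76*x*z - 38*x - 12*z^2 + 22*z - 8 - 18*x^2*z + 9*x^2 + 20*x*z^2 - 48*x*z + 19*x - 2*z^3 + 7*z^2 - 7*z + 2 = 9*x^2 - 19*x - 2*z^3 + z^2*(20*x - 5) + z*(-18*x^2 + 28*x - 1) + 2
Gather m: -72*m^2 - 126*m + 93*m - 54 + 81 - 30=-72*m^2 - 33*m - 3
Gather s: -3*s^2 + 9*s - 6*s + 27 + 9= -3*s^2 + 3*s + 36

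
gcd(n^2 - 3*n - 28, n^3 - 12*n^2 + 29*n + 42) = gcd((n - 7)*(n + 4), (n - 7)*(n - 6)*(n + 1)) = n - 7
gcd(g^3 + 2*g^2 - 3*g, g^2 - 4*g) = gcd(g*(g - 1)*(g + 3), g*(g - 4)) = g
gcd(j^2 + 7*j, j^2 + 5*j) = j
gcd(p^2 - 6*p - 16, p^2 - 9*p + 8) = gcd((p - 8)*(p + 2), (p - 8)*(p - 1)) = p - 8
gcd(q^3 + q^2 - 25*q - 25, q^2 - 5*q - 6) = q + 1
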